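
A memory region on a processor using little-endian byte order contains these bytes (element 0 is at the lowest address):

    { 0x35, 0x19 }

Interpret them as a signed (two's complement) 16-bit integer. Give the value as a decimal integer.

In little-endian order the low byte comes first in memory.
Reassemble most-significant byte first: 19 35 → 0x1935.
0x1935 = 6453.

6453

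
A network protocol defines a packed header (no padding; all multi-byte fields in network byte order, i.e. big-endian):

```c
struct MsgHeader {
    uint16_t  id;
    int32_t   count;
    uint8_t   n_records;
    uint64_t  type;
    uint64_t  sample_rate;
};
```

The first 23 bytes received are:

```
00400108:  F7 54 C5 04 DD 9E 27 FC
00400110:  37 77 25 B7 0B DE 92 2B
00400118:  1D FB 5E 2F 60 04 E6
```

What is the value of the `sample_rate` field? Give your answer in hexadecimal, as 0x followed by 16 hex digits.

`sample_rate` follows `id` (2 B), `count` (4 B), `n_records` (1 B), `type` (8 B), so it starts at offset 2 + 4 + 1 + 8 = 15 and occupies 8 bytes.
Bytes at offsets 15..22: 2B 1D FB 5E 2F 60 04 E6.
Big-endian: lowest address holds the most-significant byte.
The bytes are already most-significant first: 0x2B1DFB5E2F6004E6.

0x2B1DFB5E2F6004E6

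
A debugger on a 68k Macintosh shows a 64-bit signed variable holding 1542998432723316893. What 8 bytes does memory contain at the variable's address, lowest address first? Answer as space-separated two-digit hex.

15 69 D4 E6 3F 75 30 9D

1542998432723316893 in hexadecimal, padded to 64 bits, is 0x1569D4E63F75309D.
Split into bytes (most-significant first): 15 69 D4 E6 3F 75 30 9D.
Big-endian stores the most-significant byte at the lowest address.
So the memory order matches the most-significant-first order: 15 69 D4 E6 3F 75 30 9D.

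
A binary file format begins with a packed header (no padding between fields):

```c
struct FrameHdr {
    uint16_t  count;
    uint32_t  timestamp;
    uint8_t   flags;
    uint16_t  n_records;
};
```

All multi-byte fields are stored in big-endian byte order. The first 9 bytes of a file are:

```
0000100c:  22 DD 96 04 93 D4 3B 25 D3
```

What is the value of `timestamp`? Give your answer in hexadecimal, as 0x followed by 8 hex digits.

0x960493D4

`timestamp` follows `count` (2 bytes), so it starts at byte offset 2 and occupies 4 bytes.
Bytes at offsets 2..5: 96 04 93 D4.
In big-endian order the high byte comes first in memory.
The bytes are already most-significant first: 0x960493D4.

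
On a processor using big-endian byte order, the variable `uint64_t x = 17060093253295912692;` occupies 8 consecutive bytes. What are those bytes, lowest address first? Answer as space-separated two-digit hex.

EC C1 A0 6C F5 BD B6 F4

17060093253295912692 in hexadecimal, padded to 64 bits, is 0xECC1A06CF5BDB6F4.
Split into bytes (most-significant first): EC C1 A0 6C F5 BD B6 F4.
Big-endian: lowest address holds the most-significant byte.
So the memory order matches the most-significant-first order: EC C1 A0 6C F5 BD B6 F4.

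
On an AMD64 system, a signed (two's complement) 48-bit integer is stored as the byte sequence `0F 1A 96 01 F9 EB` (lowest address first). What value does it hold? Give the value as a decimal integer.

-22020270712305

Little-endian: lowest address holds the least-significant byte.
Reassemble most-significant byte first: EB F9 01 96 1A 0F → 0xEBF901961A0F.
Top bit is set, so as a signed 48-bit value this is 0xEBF901961A0F − 2^48 = -22020270712305.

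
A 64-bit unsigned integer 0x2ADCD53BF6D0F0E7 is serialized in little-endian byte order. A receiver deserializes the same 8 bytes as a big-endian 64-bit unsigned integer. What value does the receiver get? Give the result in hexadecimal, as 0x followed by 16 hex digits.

0xE7F0D0F63BD5DC2A

Stored little-endian, the bytes at ascending addresses are E7 F0 D0 F6 3B D5 DC 2A.
Read back as big-endian, the last byte is least significant, giving 0xE7F0D0F63BD5DC2A.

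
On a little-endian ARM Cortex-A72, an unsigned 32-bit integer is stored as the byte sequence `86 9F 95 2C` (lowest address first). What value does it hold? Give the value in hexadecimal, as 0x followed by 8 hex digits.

0x2C959F86

Little-endian stores the least-significant byte at the lowest address.
Reassemble most-significant byte first: 2C 95 9F 86 → 0x2C959F86.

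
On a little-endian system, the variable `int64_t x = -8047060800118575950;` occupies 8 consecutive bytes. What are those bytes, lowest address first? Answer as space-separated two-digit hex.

Two's complement of -8047060800118575950 in 64 bits: 8047060800118575950 = 0x6FACE7299D09D34E; invert → 0x905318D662F62CB1; add 1 → 0x905318D662F62CB2.
Split into bytes (most-significant first): 90 53 18 D6 62 F6 2C B2.
Little-endian stores the least-significant byte at the lowest address.
So at ascending addresses the bytes are B2 2C F6 62 D6 18 53 90.

B2 2C F6 62 D6 18 53 90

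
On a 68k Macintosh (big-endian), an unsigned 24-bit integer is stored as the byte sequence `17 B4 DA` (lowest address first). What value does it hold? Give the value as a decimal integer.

1553626

In big-endian order the high byte comes first in memory.
The bytes are already most-significant first: 0x17B4DA.
0x17B4DA = 1553626.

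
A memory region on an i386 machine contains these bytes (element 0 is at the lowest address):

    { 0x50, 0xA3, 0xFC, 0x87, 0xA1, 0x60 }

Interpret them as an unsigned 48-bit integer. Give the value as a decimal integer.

Little-endian: lowest address holds the least-significant byte.
Reassemble most-significant byte first: 60 A1 87 FC A3 50 → 0x60A187FCA350.
0x60A187FCA350 = 106246887482192.

106246887482192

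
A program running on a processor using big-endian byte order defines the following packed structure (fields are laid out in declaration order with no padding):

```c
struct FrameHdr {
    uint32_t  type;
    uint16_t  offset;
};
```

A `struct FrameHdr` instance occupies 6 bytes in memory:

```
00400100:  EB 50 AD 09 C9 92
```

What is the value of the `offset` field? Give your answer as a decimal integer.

51602

`offset` follows `type` (4 bytes), so it starts at byte offset 4 and occupies 2 bytes.
Bytes at offsets 4..5: C9 92.
Big-endian stores the most-significant byte at the lowest address.
The bytes are already most-significant first: 0xC992.
0xC992 = 51602.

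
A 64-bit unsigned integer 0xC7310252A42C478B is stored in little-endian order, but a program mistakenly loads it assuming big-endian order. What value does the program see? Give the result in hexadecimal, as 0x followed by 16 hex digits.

0x8B472CA4520231C7

Stored little-endian, the bytes at ascending addresses are 8B 47 2C A4 52 02 31 C7.
Read back as big-endian, the last byte is least significant, giving 0x8B472CA4520231C7.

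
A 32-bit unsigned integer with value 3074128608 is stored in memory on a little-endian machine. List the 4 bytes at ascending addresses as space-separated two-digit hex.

E0 7A 3B B7

3074128608 in hexadecimal, padded to 32 bits, is 0xB73B7AE0.
Split into bytes (most-significant first): B7 3B 7A E0.
In little-endian order the low byte comes first in memory.
So at ascending addresses the bytes are E0 7A 3B B7.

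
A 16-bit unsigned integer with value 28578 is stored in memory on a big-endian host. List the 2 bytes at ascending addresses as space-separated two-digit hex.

28578 in hexadecimal, padded to 16 bits, is 0x6FA2.
Split into bytes (most-significant first): 6F A2.
In big-endian order the high byte comes first in memory.
So the memory order matches the most-significant-first order: 6F A2.

6F A2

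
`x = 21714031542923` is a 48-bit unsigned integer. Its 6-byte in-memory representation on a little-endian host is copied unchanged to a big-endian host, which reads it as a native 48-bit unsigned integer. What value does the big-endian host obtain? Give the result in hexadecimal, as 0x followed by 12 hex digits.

0x8B0223B1BF13

21714031542923 in 48-bit hexadecimal is 0x13BFB123028B.
Stored little-endian, the bytes at ascending addresses are 8B 02 23 B1 BF 13.
Read back as big-endian, the last byte is least significant, giving 0x8B0223B1BF13.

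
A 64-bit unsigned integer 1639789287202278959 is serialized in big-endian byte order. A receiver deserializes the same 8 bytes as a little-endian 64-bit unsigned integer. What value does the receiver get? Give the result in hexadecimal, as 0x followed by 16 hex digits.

1639789287202278959 in 64-bit hexadecimal is 0x16C1B3AB322ECE2F.
Stored big-endian, the bytes at ascending addresses are 16 C1 B3 AB 32 2E CE 2F.
Read back as little-endian, the first byte is least significant, giving 0x2FCE2E32ABB3C116.

0x2FCE2E32ABB3C116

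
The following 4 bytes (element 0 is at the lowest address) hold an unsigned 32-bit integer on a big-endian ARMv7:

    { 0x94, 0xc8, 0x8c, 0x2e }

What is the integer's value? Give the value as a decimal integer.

2496171054

In big-endian order the high byte comes first in memory.
The bytes are already most-significant first: 0x94C88C2E.
0x94C88C2E = 2496171054.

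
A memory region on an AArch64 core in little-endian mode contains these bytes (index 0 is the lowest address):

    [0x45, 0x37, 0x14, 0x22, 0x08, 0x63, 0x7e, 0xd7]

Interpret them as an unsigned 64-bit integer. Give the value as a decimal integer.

In little-endian order the low byte comes first in memory.
Reassemble most-significant byte first: D7 7E 63 08 22 14 37 45 → 0xD77E630822143745.
0xD77E630822143745 = 15527957451802687301.

15527957451802687301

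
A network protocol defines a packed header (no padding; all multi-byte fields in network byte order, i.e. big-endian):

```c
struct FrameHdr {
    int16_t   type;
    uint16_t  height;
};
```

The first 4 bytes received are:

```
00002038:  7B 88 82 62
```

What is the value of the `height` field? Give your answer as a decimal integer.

`height` follows `type` (2 bytes), so it starts at byte offset 2 and occupies 2 bytes.
Bytes at offsets 2..3: 82 62.
Big-endian stores the most-significant byte at the lowest address.
The bytes are already most-significant first: 0x8262.
0x8262 = 33378.

33378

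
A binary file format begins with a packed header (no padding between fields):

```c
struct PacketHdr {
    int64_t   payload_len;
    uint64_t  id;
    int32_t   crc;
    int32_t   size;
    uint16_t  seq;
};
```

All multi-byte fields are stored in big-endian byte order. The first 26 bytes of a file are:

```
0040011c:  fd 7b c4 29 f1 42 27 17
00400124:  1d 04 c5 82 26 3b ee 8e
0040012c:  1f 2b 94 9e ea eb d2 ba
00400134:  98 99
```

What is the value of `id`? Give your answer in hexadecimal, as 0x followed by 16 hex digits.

`id` follows `payload_len` (8 bytes), so it starts at byte offset 8 and occupies 8 bytes.
Bytes at offsets 8..15: 1D 04 C5 82 26 3B EE 8E.
Big-endian: lowest address holds the most-significant byte.
The bytes are already most-significant first: 0x1D04C582263BEE8E.

0x1D04C582263BEE8E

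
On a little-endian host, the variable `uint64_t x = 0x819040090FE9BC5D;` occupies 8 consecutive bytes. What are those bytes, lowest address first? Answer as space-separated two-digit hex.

5D BC E9 0F 09 40 90 81

Split into bytes (most-significant first): 81 90 40 09 0F E9 BC 5D.
In little-endian order the low byte comes first in memory.
So at ascending addresses the bytes are 5D BC E9 0F 09 40 90 81.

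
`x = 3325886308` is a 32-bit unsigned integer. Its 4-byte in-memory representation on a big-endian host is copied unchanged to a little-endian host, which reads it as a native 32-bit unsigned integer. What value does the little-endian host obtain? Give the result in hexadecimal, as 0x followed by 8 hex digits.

3325886308 in 32-bit hexadecimal is 0xC63CFF64.
Stored big-endian, the bytes at ascending addresses are C6 3C FF 64.
Read back as little-endian, the first byte is least significant, giving 0x64FF3CC6.

0x64FF3CC6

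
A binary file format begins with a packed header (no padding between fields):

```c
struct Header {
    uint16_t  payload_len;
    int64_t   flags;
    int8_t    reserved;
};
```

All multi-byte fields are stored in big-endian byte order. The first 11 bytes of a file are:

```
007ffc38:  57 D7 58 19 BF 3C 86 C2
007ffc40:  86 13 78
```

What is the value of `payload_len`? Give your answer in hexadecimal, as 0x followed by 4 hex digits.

0x57D7

`payload_len` is the first field, at byte offset 0, occupying 2 bytes.
Bytes at offsets 0..1: 57 D7.
Big-endian stores the most-significant byte at the lowest address.
The bytes are already most-significant first: 0x57D7.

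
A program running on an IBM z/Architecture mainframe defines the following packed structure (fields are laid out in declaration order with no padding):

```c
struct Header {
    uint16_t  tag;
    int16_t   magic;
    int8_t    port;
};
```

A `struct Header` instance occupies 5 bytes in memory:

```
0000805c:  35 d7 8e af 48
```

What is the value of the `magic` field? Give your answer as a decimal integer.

-29009

`magic` follows `tag` (2 bytes), so it starts at byte offset 2 and occupies 2 bytes.
Bytes at offsets 2..3: 8E AF.
Big-endian: lowest address holds the most-significant byte.
The bytes are already most-significant first: 0x8EAF.
Top bit is set, so as a signed 16-bit value this is 0x8EAF − 2^16 = -29009.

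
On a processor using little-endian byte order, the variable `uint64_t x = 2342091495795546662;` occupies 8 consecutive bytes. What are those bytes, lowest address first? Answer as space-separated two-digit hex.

2342091495795546662 in hexadecimal, padded to 64 bits, is 0x2080C7CE765B5A26.
Split into bytes (most-significant first): 20 80 C7 CE 76 5B 5A 26.
Little-endian: lowest address holds the least-significant byte.
So at ascending addresses the bytes are 26 5A 5B 76 CE C7 80 20.

26 5A 5B 76 CE C7 80 20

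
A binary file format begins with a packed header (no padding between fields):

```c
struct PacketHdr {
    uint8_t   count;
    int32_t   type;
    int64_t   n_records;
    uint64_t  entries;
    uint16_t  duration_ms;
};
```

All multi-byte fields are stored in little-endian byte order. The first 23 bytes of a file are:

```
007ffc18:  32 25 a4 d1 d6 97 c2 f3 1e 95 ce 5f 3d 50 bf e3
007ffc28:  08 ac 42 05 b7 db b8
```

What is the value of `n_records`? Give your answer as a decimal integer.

`n_records` follows `count` (1 B), `type` (4 B), so it starts at offset 1 + 4 = 5 and occupies 8 bytes.
Bytes at offsets 5..12: 97 C2 F3 1E 95 CE 5F 3D.
Little-endian: lowest address holds the least-significant byte.
Reassemble most-significant byte first: 3D 5F CE 95 1E F3 C2 97 → 0x3D5FCE951EF3C297.
0x3D5FCE951EF3C297 = 4422480498965856919.

4422480498965856919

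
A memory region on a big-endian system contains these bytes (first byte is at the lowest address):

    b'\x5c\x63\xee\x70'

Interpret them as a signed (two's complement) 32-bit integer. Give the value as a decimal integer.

1550052976

In big-endian order the high byte comes first in memory.
The bytes are already most-significant first: 0x5C63EE70.
0x5C63EE70 = 1550052976.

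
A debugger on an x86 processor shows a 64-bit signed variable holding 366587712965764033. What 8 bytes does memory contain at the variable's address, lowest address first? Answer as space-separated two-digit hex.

366587712965764033 in hexadecimal, padded to 64 bits, is 0x051661952A58E3C1.
Split into bytes (most-significant first): 05 16 61 95 2A 58 E3 C1.
In little-endian order the low byte comes first in memory.
So at ascending addresses the bytes are C1 E3 58 2A 95 61 16 05.

C1 E3 58 2A 95 61 16 05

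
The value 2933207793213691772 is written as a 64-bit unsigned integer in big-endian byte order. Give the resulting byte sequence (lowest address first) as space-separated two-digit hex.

28 B4 D8 F2 76 E8 D7 7C

2933207793213691772 in hexadecimal, padded to 64 bits, is 0x28B4D8F276E8D77C.
Split into bytes (most-significant first): 28 B4 D8 F2 76 E8 D7 7C.
Big-endian stores the most-significant byte at the lowest address.
So the memory order matches the most-significant-first order: 28 B4 D8 F2 76 E8 D7 7C.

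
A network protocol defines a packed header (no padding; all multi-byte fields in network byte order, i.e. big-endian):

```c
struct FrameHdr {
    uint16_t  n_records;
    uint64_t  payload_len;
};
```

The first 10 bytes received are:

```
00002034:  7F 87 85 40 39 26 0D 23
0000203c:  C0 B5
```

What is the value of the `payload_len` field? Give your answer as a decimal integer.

9601737241145884853

`payload_len` follows `n_records` (2 bytes), so it starts at byte offset 2 and occupies 8 bytes.
Bytes at offsets 2..9: 85 40 39 26 0D 23 C0 B5.
Big-endian stores the most-significant byte at the lowest address.
The bytes are already most-significant first: 0x854039260D23C0B5.
0x854039260D23C0B5 = 9601737241145884853.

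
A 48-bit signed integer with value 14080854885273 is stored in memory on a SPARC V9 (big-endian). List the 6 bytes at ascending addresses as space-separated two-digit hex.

14080854885273 in hexadecimal, padded to 48 bits, is 0x0CCE745A8399.
Split into bytes (most-significant first): 0C CE 74 5A 83 99.
In big-endian order the high byte comes first in memory.
So the memory order matches the most-significant-first order: 0C CE 74 5A 83 99.

0C CE 74 5A 83 99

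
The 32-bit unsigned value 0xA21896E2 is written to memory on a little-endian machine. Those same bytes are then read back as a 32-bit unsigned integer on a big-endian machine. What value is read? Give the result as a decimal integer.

3801487522

Stored little-endian, the bytes at ascending addresses are E2 96 18 A2.
Read back as big-endian, the last byte is least significant, giving 0xE29618A2.
0xE29618A2 = 3801487522.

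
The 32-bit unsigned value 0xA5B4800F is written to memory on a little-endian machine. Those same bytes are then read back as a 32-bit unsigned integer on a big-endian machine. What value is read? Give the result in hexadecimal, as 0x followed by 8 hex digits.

0x0F80B4A5

Stored little-endian, the bytes at ascending addresses are 0F 80 B4 A5.
Read back as big-endian, the last byte is least significant, giving 0x0F80B4A5.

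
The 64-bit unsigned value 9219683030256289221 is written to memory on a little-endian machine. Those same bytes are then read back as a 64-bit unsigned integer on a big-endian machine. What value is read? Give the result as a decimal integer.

9219683030256289221 in 64-bit hexadecimal is 0x7FF2E4DE381F85C5.
Stored little-endian, the bytes at ascending addresses are C5 85 1F 38 DE E4 F2 7F.
Read back as big-endian, the last byte is least significant, giving 0xC5851F38DEE4F27F.
0xC5851F38DEE4F27F = 14232816526492496511.

14232816526492496511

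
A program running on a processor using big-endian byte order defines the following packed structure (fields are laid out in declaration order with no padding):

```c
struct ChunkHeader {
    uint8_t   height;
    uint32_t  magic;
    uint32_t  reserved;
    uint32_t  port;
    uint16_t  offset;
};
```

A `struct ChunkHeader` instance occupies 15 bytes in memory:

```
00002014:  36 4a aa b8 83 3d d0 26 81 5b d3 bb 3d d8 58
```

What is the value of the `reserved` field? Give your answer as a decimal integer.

1037051521

`reserved` follows `height` (1 B), `magic` (4 B), so it starts at offset 1 + 4 = 5 and occupies 4 bytes.
Bytes at offsets 5..8: 3D D0 26 81.
In big-endian order the high byte comes first in memory.
The bytes are already most-significant first: 0x3DD02681.
0x3DD02681 = 1037051521.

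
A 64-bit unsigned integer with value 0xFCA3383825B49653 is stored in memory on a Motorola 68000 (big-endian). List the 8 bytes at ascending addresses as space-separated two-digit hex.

Split into bytes (most-significant first): FC A3 38 38 25 B4 96 53.
Big-endian stores the most-significant byte at the lowest address.
So the memory order matches the most-significant-first order: FC A3 38 38 25 B4 96 53.

FC A3 38 38 25 B4 96 53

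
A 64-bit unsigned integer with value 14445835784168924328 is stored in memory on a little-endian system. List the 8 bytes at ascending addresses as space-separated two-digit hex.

A8 E4 03 BF 1B EB 79 C8

14445835784168924328 in hexadecimal, padded to 64 bits, is 0xC879EB1BBF03E4A8.
Split into bytes (most-significant first): C8 79 EB 1B BF 03 E4 A8.
Little-endian stores the least-significant byte at the lowest address.
So at ascending addresses the bytes are A8 E4 03 BF 1B EB 79 C8.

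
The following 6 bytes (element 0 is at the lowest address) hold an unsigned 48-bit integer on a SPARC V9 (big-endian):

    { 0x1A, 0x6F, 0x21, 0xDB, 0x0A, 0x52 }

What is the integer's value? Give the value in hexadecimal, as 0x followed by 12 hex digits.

0x1A6F21DB0A52

Big-endian stores the most-significant byte at the lowest address.
The bytes are already most-significant first: 0x1A6F21DB0A52.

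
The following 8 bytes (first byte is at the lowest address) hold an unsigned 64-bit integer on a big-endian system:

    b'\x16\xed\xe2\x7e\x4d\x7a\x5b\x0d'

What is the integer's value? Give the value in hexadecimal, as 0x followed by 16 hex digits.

0x16EDE27E4D7A5B0D

Big-endian stores the most-significant byte at the lowest address.
The bytes are already most-significant first: 0x16EDE27E4D7A5B0D.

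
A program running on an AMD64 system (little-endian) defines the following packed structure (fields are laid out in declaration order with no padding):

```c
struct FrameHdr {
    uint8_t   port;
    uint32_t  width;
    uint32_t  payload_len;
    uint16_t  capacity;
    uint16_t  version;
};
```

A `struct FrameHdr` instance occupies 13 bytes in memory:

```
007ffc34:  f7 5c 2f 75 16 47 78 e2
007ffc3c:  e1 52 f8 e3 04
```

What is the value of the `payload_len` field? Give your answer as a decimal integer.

`payload_len` follows `port` (1 B), `width` (4 B), so it starts at offset 1 + 4 = 5 and occupies 4 bytes.
Bytes at offsets 5..8: 47 78 E2 E1.
Little-endian: lowest address holds the least-significant byte.
Reassemble most-significant byte first: E1 E2 78 47 → 0xE1E27847.
0xE1E27847 = 3789715527.

3789715527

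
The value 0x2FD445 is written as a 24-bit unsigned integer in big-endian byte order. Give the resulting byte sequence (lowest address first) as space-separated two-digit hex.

2F D4 45

Split into bytes (most-significant first): 2F D4 45.
Big-endian: lowest address holds the most-significant byte.
So the memory order matches the most-significant-first order: 2F D4 45.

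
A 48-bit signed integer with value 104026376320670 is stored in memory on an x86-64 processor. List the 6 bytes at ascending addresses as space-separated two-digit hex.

104026376320670 in hexadecimal, padded to 48 bits, is 0x5E9C8735369E.
Split into bytes (most-significant first): 5E 9C 87 35 36 9E.
Little-endian: lowest address holds the least-significant byte.
So at ascending addresses the bytes are 9E 36 35 87 9C 5E.

9E 36 35 87 9C 5E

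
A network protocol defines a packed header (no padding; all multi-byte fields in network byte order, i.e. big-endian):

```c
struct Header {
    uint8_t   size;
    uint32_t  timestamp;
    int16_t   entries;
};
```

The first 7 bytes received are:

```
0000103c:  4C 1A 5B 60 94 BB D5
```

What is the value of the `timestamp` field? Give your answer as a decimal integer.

`timestamp` follows `size` (1 byte), so it starts at byte offset 1 and occupies 4 bytes.
Bytes at offsets 1..4: 1A 5B 60 94.
In big-endian order the high byte comes first in memory.
The bytes are already most-significant first: 0x1A5B6094.
0x1A5B6094 = 442196116.

442196116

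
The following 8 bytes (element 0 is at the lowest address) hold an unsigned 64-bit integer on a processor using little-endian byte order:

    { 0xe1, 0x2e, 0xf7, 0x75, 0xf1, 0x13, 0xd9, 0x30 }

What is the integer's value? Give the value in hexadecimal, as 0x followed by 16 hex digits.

Little-endian: lowest address holds the least-significant byte.
Reassemble most-significant byte first: 30 D9 13 F1 75 F7 2E E1 → 0x30D913F175F72EE1.

0x30D913F175F72EE1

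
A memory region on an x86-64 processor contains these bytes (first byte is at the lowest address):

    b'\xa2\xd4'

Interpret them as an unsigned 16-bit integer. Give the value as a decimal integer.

54434

Little-endian stores the least-significant byte at the lowest address.
Reassemble most-significant byte first: D4 A2 → 0xD4A2.
0xD4A2 = 54434.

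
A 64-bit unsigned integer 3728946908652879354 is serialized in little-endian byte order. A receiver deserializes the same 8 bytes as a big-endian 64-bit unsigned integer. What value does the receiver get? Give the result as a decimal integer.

3728946908652879354 in 64-bit hexadecimal is 0x33BFE174E48BBDFA.
Stored little-endian, the bytes at ascending addresses are FA BD 8B E4 74 E1 BF 33.
Read back as big-endian, the last byte is least significant, giving 0xFABD8BE474E1BF33.
0xFABD8BE474E1BF33 = 18067751093410053939.

18067751093410053939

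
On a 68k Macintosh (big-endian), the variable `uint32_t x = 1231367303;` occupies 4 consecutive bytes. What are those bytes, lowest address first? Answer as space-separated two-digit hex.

1231367303 in hexadecimal, padded to 32 bits, is 0x49652C87.
Split into bytes (most-significant first): 49 65 2C 87.
Big-endian: lowest address holds the most-significant byte.
So the memory order matches the most-significant-first order: 49 65 2C 87.

49 65 2C 87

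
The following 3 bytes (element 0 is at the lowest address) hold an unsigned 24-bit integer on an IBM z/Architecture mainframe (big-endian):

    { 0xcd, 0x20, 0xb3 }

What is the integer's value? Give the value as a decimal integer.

Big-endian: lowest address holds the most-significant byte.
The bytes are already most-significant first: 0xCD20B3.
0xCD20B3 = 13443251.

13443251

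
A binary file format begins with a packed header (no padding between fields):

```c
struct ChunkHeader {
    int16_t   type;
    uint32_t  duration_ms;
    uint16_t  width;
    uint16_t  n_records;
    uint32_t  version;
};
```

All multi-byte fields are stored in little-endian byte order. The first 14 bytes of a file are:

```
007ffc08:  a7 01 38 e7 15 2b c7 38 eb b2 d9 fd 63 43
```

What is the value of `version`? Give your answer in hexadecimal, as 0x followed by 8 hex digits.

`version` follows `type` (2 B), `duration_ms` (4 B), `width` (2 B), `n_records` (2 B), so it starts at offset 2 + 4 + 2 + 2 = 10 and occupies 4 bytes.
Bytes at offsets 10..13: D9 FD 63 43.
Little-endian stores the least-significant byte at the lowest address.
Reassemble most-significant byte first: 43 63 FD D9 → 0x4363FDD9.

0x4363FDD9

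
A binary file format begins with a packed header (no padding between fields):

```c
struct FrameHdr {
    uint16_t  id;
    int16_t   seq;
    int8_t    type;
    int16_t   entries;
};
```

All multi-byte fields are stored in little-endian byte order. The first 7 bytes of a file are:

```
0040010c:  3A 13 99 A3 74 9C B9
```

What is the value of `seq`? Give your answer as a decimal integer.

-23655

`seq` follows `id` (2 bytes), so it starts at byte offset 2 and occupies 2 bytes.
Bytes at offsets 2..3: 99 A3.
In little-endian order the low byte comes first in memory.
Reassemble most-significant byte first: A3 99 → 0xA399.
Top bit is set, so as a signed 16-bit value this is 0xA399 − 2^16 = -23655.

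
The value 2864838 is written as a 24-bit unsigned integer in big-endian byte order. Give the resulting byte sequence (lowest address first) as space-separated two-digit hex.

2B B6 C6

2864838 in hexadecimal, padded to 24 bits, is 0x2BB6C6.
Split into bytes (most-significant first): 2B B6 C6.
In big-endian order the high byte comes first in memory.
So the memory order matches the most-significant-first order: 2B B6 C6.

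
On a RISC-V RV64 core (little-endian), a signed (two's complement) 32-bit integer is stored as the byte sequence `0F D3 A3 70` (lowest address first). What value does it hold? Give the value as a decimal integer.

In little-endian order the low byte comes first in memory.
Reassemble most-significant byte first: 70 A3 D3 0F → 0x70A3D30F.
0x70A3D30F = 1889784591.

1889784591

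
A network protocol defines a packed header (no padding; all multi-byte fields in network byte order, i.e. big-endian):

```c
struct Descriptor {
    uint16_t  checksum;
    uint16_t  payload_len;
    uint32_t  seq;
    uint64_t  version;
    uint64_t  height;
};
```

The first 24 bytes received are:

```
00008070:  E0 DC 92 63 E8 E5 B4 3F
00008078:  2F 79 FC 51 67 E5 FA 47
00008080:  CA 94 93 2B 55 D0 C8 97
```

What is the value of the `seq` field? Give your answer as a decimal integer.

`seq` follows `checksum` (2 B), `payload_len` (2 B), so it starts at offset 2 + 2 = 4 and occupies 4 bytes.
Bytes at offsets 4..7: E8 E5 B4 3F.
In big-endian order the high byte comes first in memory.
The bytes are already most-significant first: 0xE8E5B43F.
0xE8E5B43F = 3907367999.

3907367999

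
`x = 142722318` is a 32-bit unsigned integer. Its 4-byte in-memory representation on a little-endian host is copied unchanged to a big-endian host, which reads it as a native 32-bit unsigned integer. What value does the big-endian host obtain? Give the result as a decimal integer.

142722318 in 32-bit hexadecimal is 0x0881C50E.
Stored little-endian, the bytes at ascending addresses are 0E C5 81 08.
Read back as big-endian, the last byte is least significant, giving 0x0EC58108.
0x0EC58108 = 247824648.

247824648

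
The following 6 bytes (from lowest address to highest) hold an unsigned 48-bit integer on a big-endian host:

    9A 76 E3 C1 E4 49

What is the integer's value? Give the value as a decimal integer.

Big-endian stores the most-significant byte at the lowest address.
The bytes are already most-significant first: 0x9A76E3C1E449.
0x9A76E3C1E449 = 169835417953353.

169835417953353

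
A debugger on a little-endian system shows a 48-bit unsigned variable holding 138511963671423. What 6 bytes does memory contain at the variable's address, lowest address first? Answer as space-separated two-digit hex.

138511963671423 in hexadecimal, padded to 48 bits, is 0x7DF9D4644B7F.
Split into bytes (most-significant first): 7D F9 D4 64 4B 7F.
Little-endian: lowest address holds the least-significant byte.
So at ascending addresses the bytes are 7F 4B 64 D4 F9 7D.

7F 4B 64 D4 F9 7D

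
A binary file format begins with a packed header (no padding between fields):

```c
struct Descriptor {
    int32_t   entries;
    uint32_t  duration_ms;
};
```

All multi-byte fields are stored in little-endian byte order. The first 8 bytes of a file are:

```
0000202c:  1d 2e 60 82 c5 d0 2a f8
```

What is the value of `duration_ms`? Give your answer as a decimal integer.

4163555525

`duration_ms` follows `entries` (4 bytes), so it starts at byte offset 4 and occupies 4 bytes.
Bytes at offsets 4..7: C5 D0 2A F8.
Little-endian stores the least-significant byte at the lowest address.
Reassemble most-significant byte first: F8 2A D0 C5 → 0xF82AD0C5.
0xF82AD0C5 = 4163555525.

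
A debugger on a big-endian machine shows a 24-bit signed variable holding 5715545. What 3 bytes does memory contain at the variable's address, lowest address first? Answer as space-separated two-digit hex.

5715545 in hexadecimal, padded to 24 bits, is 0x573659.
Split into bytes (most-significant first): 57 36 59.
Big-endian stores the most-significant byte at the lowest address.
So the memory order matches the most-significant-first order: 57 36 59.

57 36 59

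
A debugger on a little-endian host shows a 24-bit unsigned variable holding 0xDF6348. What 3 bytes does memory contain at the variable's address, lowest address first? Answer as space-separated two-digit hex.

48 63 DF

Split into bytes (most-significant first): DF 63 48.
In little-endian order the low byte comes first in memory.
So at ascending addresses the bytes are 48 63 DF.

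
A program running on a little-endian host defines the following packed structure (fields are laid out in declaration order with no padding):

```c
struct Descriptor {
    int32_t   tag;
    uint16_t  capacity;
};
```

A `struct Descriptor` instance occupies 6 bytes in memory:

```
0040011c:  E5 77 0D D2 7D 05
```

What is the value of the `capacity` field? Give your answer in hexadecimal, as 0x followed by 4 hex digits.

`capacity` follows `tag` (4 bytes), so it starts at byte offset 4 and occupies 2 bytes.
Bytes at offsets 4..5: 7D 05.
Little-endian: lowest address holds the least-significant byte.
Reassemble most-significant byte first: 05 7D → 0x057D.

0x057D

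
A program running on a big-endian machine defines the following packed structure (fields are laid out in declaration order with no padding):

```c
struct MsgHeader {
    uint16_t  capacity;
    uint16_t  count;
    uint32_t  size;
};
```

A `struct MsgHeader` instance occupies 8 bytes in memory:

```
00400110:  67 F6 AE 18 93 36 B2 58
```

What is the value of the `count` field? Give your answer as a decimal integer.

`count` follows `capacity` (2 bytes), so it starts at byte offset 2 and occupies 2 bytes.
Bytes at offsets 2..3: AE 18.
Big-endian: lowest address holds the most-significant byte.
The bytes are already most-significant first: 0xAE18.
0xAE18 = 44568.

44568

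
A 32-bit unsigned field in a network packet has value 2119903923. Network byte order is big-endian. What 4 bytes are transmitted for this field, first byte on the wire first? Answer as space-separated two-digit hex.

2119903923 in hexadecimal, padded to 32 bits, is 0x7E5B2AB3.
Split into bytes (most-significant first): 7E 5B 2A B3.
In big-endian order the high byte comes first in memory.
So the memory order matches the most-significant-first order: 7E 5B 2A B3.

7E 5B 2A B3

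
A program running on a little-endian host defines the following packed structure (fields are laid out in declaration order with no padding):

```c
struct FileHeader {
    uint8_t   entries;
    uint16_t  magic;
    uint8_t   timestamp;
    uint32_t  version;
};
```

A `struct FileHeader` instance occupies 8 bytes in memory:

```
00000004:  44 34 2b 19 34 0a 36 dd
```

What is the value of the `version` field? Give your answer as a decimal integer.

`version` follows `entries` (1 B), `magic` (2 B), `timestamp` (1 B), so it starts at offset 1 + 2 + 1 = 4 and occupies 4 bytes.
Bytes at offsets 4..7: 34 0A 36 DD.
In little-endian order the low byte comes first in memory.
Reassemble most-significant byte first: DD 36 0A 34 → 0xDD360A34.
0xDD360A34 = 3711306292.

3711306292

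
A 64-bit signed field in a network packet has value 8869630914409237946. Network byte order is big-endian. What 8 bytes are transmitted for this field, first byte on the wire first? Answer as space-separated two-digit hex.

8869630914409237946 in hexadecimal, padded to 64 bits, is 0x7B174252C62F8DBA.
Split into bytes (most-significant first): 7B 17 42 52 C6 2F 8D BA.
In big-endian order the high byte comes first in memory.
So the memory order matches the most-significant-first order: 7B 17 42 52 C6 2F 8D BA.

7B 17 42 52 C6 2F 8D BA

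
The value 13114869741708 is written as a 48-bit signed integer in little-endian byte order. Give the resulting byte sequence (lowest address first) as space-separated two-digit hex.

13114869741708 in hexadecimal, padded to 48 bits, is 0x0BED8B26F88C.
Split into bytes (most-significant first): 0B ED 8B 26 F8 8C.
Little-endian: lowest address holds the least-significant byte.
So at ascending addresses the bytes are 8C F8 26 8B ED 0B.

8C F8 26 8B ED 0B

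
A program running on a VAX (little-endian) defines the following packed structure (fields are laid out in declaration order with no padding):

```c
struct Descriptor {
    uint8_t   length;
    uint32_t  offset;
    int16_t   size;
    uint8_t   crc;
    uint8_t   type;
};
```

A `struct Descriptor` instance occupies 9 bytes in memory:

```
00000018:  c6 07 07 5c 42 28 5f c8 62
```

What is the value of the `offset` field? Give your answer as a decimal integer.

`offset` follows `length` (1 byte), so it starts at byte offset 1 and occupies 4 bytes.
Bytes at offsets 1..4: 07 07 5C 42.
Little-endian stores the least-significant byte at the lowest address.
Reassemble most-significant byte first: 42 5C 07 07 → 0x425C0707.
0x425C0707 = 1113327367.

1113327367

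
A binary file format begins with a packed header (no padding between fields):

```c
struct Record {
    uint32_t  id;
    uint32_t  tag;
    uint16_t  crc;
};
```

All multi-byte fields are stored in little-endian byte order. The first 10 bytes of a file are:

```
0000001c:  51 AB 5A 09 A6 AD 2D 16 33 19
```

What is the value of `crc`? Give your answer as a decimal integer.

6451

`crc` follows `id` (4 B), `tag` (4 B), so it starts at offset 4 + 4 = 8 and occupies 2 bytes.
Bytes at offsets 8..9: 33 19.
Little-endian: lowest address holds the least-significant byte.
Reassemble most-significant byte first: 19 33 → 0x1933.
0x1933 = 6451.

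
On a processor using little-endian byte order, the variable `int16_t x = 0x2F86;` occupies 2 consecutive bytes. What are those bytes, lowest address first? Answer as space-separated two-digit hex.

86 2F

Split into bytes (most-significant first): 2F 86.
In little-endian order the low byte comes first in memory.
So at ascending addresses the bytes are 86 2F.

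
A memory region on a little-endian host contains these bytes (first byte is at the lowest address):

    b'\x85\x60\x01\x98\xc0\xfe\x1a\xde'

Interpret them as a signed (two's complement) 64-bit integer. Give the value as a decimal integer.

Little-endian stores the least-significant byte at the lowest address.
Reassemble most-significant byte first: DE 1A FE C0 98 01 60 85 → 0xDE1AFEC098016085.
Top bit is set, so as a signed 64-bit value this is 0xDE1AFEC098016085 − 2^64 = -2442359744757669755.

-2442359744757669755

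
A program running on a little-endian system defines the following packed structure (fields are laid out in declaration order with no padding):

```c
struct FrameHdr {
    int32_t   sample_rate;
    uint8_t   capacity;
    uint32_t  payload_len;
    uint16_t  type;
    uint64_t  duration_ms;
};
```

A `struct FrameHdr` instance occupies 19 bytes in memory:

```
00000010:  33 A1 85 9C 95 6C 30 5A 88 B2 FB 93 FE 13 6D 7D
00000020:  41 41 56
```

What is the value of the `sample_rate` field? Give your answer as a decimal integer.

-1668964045

`sample_rate` is the first field, at byte offset 0, occupying 4 bytes.
Bytes at offsets 0..3: 33 A1 85 9C.
Little-endian: lowest address holds the least-significant byte.
Reassemble most-significant byte first: 9C 85 A1 33 → 0x9C85A133.
Top bit is set, so as a signed 32-bit value this is 0x9C85A133 − 2^32 = -1668964045.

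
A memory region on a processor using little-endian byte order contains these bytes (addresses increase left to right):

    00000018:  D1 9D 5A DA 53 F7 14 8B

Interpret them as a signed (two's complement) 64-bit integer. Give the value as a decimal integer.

-8424837063385637423

Little-endian stores the least-significant byte at the lowest address.
Reassemble most-significant byte first: 8B 14 F7 53 DA 5A 9D D1 → 0x8B14F753DA5A9DD1.
Top bit is set, so as a signed 64-bit value this is 0x8B14F753DA5A9DD1 − 2^64 = -8424837063385637423.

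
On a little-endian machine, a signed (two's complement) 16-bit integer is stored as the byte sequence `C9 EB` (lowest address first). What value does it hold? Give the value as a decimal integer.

-5175

In little-endian order the low byte comes first in memory.
Reassemble most-significant byte first: EB C9 → 0xEBC9.
Top bit is set, so as a signed 16-bit value this is 0xEBC9 − 2^16 = -5175.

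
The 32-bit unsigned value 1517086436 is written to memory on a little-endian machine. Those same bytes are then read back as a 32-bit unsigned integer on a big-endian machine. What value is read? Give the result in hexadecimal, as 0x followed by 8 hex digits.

0xE4E66C5A

1517086436 in 32-bit hexadecimal is 0x5A6CE6E4.
Stored little-endian, the bytes at ascending addresses are E4 E6 6C 5A.
Read back as big-endian, the last byte is least significant, giving 0xE4E66C5A.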